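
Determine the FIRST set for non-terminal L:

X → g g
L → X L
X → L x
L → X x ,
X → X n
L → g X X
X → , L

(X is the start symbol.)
FIRST sets of the other non-terminals involved (by the same procedure, iterated to a fixed point):
  FIRST(X) = { ',', 'g' }

From L → X L:
  - X is a non-terminal: add FIRST(X) \ {ε} = { ',', 'g' }
    X is not nullable, so stop
From L → X x ,:
  - X is a non-terminal: add FIRST(X) \ {ε} = { ',', 'g' }
    X is not nullable, so stop
From L → g X X:
  - g is a terminal: add 'g' and stop

Collecting: FIRST(L) = { ',', 'g' }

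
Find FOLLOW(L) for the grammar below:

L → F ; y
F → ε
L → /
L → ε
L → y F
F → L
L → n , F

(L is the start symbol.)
{ $, ';' }

L is the start symbol, so $ ∈ FOLLOW(L).
In F → L: L is at the end, add FOLLOW(F)

The FOLLOW sets referred to above (computed the same way, to a fixed point):
  FOLLOW(F) = { $, ';' }

Taking the union: FOLLOW(L) = { $, ';' }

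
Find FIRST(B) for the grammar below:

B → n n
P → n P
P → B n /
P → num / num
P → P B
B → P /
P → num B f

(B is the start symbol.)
FIRST sets of the other non-terminals involved (by the same procedure, iterated to a fixed point):
  FIRST(P) = { 'n', 'num' }

From B → n n:
  - n is a terminal: add 'n' and stop
From B → P /:
  - P is a non-terminal: add FIRST(P) \ {ε} = { 'n', 'num' }
    P is not nullable, so stop

Collecting: FIRST(B) = { 'n', 'num' }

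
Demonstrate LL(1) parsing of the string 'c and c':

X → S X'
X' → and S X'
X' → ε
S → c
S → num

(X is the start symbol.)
LL(1) parsing maintains a stack (initially the start symbol over $) and the input. At each step: if the stack top is a terminal, match it against the current input token; if it is a non-terminal N, replace it with the RHS of M[N, lookahead] (the unique production whose predict set contains the lookahead).

Stack is shown with the top on the left.

Stack       Input      Action
-----------------------------
X $         c and c $  output X → S X'
S X' $      c and c $  output S → c
c X' $      c and c $  match 'c'
X' $        and c $    output X' → and S X'
and S X' $  and c $    match 'and'
S X' $      c $        output S → c
c X' $      c $        match 'c'
X' $        $          output X' → ε
$           $          accept

The string is accepted.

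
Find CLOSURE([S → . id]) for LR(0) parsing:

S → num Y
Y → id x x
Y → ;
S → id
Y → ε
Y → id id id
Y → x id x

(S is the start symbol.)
{ [S → . id] }

To compute CLOSURE, for each item [A → α.Bβ] where B is a non-terminal, add [B → .γ] for all productions B → γ; repeat for the newly added items until nothing changes.

Start with: [S → . id]
The dot precedes the terminal id, so nothing is added.

CLOSURE = { [S → . id] }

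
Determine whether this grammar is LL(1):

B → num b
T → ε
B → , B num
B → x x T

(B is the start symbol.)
A grammar is LL(1) if for each non-terminal N with multiple productions, the predict sets of those productions are pairwise disjoint, where PREDICT(N → α) = (FIRST(α) \ {ε}) ∪ (FOLLOW(N) if α ⇒* ε).

For B:
  PREDICT(B → num b) = { 'num' }
  PREDICT(B → ',' B num) = { ',' }
  PREDICT(B → x x T) = { 'x' }
T has a single production, so nothing to check there.

All predict sets are disjoint. The grammar IS LL(1).

Answer: Yes, the grammar is LL(1).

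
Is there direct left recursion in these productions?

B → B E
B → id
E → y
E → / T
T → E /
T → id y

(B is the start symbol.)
Yes, B is left-recursive

B → B E: LEFT RECURSIVE (starts with B)
B → id: starts with id
E → y: starts with y
E → / T: starts with '/'
T → E /: starts with E
T → id y: starts with id

The grammar has direct left recursion on: B.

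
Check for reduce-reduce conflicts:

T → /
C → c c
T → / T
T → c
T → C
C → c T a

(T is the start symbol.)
Augment with T' → T and build the canonical LR(0) collection (I0 = CLOSURE({[T' → . T]}), then GOTO on every symbol after a dot until no new states appear). It has 9 states:
  I0: { [C → . c T a], [C → . c c], [T → . / T], [T → . /], [T → . C], [T → . c], [T' → . T] }  — shift
  I1: { [C → . c T a], [C → . c c], [T → . / T], [T → . /], [T → . C], [T → . c], [T → / . T], [T → / .] }  — shift, reduce
  I2: { [T → C .] }  — reduce
  I3: { [T' → T .] }  — accept
  I4: { [C → . c T a], [C → . c c], [C → c . T a], [C → c . c], [T → . / T], [T → . /], [T → . C], [T → . c], [T → c .] }  — shift, reduce
  I5: { [C → c T . a] }  — shift
  I6: { [C → . c T a], [C → . c c], [C → c . T a], [C → c . c], [C → c c .], [T → . / T], [T → . /], [T → . C], [T → . c], [T → c .] }  — shift, 2 reduces
  I7: { [C → c T a .] }  — reduce
  I8: { [T → / T .] }  — reduce

I6 contains complete items [C → c c .], [T → c .] — reduce-reduce conflict.

Answer: Yes — I6: [C → c c .] vs [T → c .]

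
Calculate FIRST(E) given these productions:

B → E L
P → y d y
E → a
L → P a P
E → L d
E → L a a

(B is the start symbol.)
To compute FIRST(E), examine every production with E on the left-hand side, reading each right-hand side left to right until a non-nullable symbol is reached.

FIRST sets of the other non-terminals involved (by the same procedure, iterated to a fixed point):
  FIRST(L) = { 'y' }

From E → a:
  - a is a terminal: add 'a' and stop
From E → L d:
  - L is a non-terminal: add FIRST(L) \ {ε} = { 'y' }
    L is not nullable, so stop
From E → L a a:
  - L is a non-terminal: add FIRST(L) \ {ε} = { 'y' }
    L is not nullable, so stop

Collecting: FIRST(E) = { 'a', 'y' }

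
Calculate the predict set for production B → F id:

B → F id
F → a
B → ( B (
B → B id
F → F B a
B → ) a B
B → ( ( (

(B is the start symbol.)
PREDICT(B → F id) = (FIRST(RHS) \ {ε}) ∪ (FOLLOW(B) if ε ∈ FIRST(RHS), i.e. RHS ⇒* ε)
FIRST(F) = { 'a' }
FIRST(F id) = { 'a' }
ε ∉ FIRST(F id), so FOLLOW(B) is not added.
PREDICT(B → F id) = { 'a' }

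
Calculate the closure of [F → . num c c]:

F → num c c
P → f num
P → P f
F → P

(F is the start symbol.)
To compute CLOSURE, for each item [A → α.Bβ] where B is a non-terminal, add [B → .γ] for all productions B → γ; repeat for the newly added items until nothing changes.

Start with: [F → . num c c]
The dot precedes the terminal num, so nothing is added.

CLOSURE = { [F → . num c c] }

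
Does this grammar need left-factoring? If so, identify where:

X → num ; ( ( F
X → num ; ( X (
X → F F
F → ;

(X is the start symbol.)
Left-factoring is needed when two productions for the same non-terminal
share a common prefix on the right-hand side.

Productions for X:
  X → num ; ( ( F
  X → num ; ( X (
  X → F F

Found common prefix 'num ; (' in productions for X

Answer: Yes, X has productions with common prefix 'num ; ('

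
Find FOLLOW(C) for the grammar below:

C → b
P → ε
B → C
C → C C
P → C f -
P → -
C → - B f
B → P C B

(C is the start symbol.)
{ $, '-', 'b', 'f' }

C is the start symbol, so $ ∈ FOLLOW(C).
In B → C: C is at the end, add FOLLOW(B)
In C → C C: C is followed by C, add FIRST(C) \ {ε} = { '-', 'b' }
In C → C C: C is at the end; this adds FOLLOW(C) to itself — nothing new
In P → C f -: C is followed by f '-', add FIRST(f '-') \ {ε} = { 'f' }
In B → P C B: C is followed by B, add FIRST(B) \ {ε} = { '-', 'b' }

The FOLLOW sets referred to above (computed the same way, to a fixed point):
  FOLLOW(B) = { 'f' }

Taking the union: FOLLOW(C) = { $, '-', 'b', 'f' }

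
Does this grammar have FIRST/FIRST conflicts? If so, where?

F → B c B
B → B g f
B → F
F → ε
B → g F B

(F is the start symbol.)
A FIRST/FIRST conflict occurs when two productions N → α and N → β for the same non-terminal have FIRST(α) ∩ FIRST(β) ≠ ∅ (with ε ∈ FIRST of a nullable right-hand side, so two nullable alternatives also conflict).

FIRST sets of the non-terminals at (or reachable through a nullable prefix from) the front of some alternative:
  FIRST(B) = { 'c', 'g', ε }
  FIRST(F) = { 'c', 'g', ε }

Productions for F:
  F → B c B: FIRST = { 'c', 'g' }
  F → ε: FIRST = { ε }
Productions for B:
  B → B g f: FIRST = { 'c', 'g' }
  B → F: FIRST = { 'c', 'g', ε }
  B → g F B: FIRST = { 'g' }

Conflict for B: B → B g f and B → F
  Overlap: { 'c', 'g' }
Conflict for B: B → B g f and B → g F B
  Overlap: { 'g' }
Conflict for B: B → F and B → g F B
  Overlap: { 'g' }

Answer: Yes. B → B g f / B → F on { 'c', 'g' }; B → B g f / B → g F B on { 'g' }; B → F / B → g F B on { 'g' }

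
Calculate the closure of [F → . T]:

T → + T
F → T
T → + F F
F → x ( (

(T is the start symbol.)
{ [F → . T], [T → . + F F], [T → . + T] }

To compute CLOSURE, for each item [A → α.Bβ] where B is a non-terminal, add [B → .γ] for all productions B → γ; repeat for the newly added items until nothing changes.

Start with: [F → . T]
  [F → . T] has the dot before T: add [T → . + T], [T → . + F F]
No further items can be added.

CLOSURE = { [F → . T], [T → . + F F], [T → . + T] }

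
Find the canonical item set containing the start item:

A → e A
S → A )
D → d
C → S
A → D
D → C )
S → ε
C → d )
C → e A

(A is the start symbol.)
First, augment the grammar with A' → A
I₀ = CLOSURE({ [A' → . A] }):
  [A' → . A] has the dot before A: add [A → . e A], [A → . D]
  [A → . D] has the dot before D: add [D → . d], [D → . C )]
  [D → . C )] has the dot before C: add [C → . S], [C → . d )], [C → . e A]
  [C → . S] has the dot before S: add [S → . A )], [S → .]
No further items can be added.

I₀ = { [A → . D], [A → . e A], [A' → . A], [C → . S], [C → . d )], [C → . e A], [D → . C )], [D → . d], [S → . A )], [S → .] }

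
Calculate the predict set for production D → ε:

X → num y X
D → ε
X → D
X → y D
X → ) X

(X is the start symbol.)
{ $ }

PREDICT(D → ε) = (FIRST(RHS) \ {ε}) ∪ (FOLLOW(D) if ε ∈ FIRST(RHS), i.e. RHS ⇒* ε)
The right-hand side is ε (FIRST(ε) = { ε }), so the predict set is FOLLOW(D) = { $ }
PREDICT(D → ε) = { $ }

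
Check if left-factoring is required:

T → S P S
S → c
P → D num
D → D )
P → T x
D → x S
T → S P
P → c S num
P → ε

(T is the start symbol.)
Left-factoring is needed when two productions for the same non-terminal
share a common prefix on the right-hand side.

Productions for T:
  T → S P S
  T → S P
Productions for P:
  P → D num
  P → T x
  P → c S num
  P → ε
Productions for D:
  D → D )
  D → x S

Found common prefix 'S P' in productions for T

Answer: Yes, T has productions with common prefix 'S P'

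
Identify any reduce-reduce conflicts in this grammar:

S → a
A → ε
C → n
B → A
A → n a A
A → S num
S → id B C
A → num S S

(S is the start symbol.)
No reduce-reduce conflicts

Augment with S' → S and build the canonical LR(0) collection (I0 = CLOSURE({[S' → . S]}), then GOTO on every symbol after a dot until no new states appear). It has 16 states:
  I0: { [S → . a], [S → . id B C], [S' → . S] }  — shift
  I1: { [S' → S .] }  — accept
  I2: { [S → a .] }  — reduce
  I3: { [A → . S num], [A → . n a A], [A → . num S S], [A → .], [B → . A], [S → . a], [S → . id B C], [S → id . B C] }  — shift, reduce
  I4: { [B → A .] }  — reduce
  I5: { [C → . n], [S → id B . C] }  — shift
  I6: { [A → S . num] }  — shift
  I7: { [A → n . a A] }  — shift
  I8: { [A → num . S S], [S → . a], [S → . id B C] }  — shift
  I9: { [A → num S . S], [S → . a], [S → . id B C] }  — shift
  I10: { [A → num S S .] }  — reduce
  I11: { [A → . S num], [A → . n a A], [A → . num S S], [A → .], [A → n a . A], [S → . a], [S → . id B C] }  — shift, reduce
  I12: { [A → n a A .] }  — reduce
  I13: { [A → S num .] }  — reduce
  I14: { [S → id B C .] }  — reduce
  I15: { [C → n .] }  — reduce

No state contains more than one complete item.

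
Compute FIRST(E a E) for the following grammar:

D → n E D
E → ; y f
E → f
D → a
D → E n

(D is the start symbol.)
FIRST sets of the non-terminals involved (from the grammar, by fixed-point iteration):
  FIRST(E) = { ';', 'f' }

To compute FIRST(E a E), process the symbols left to right:
Symbol E is a non-terminal. Add FIRST(E) \ {ε} = { ';', 'f' }
E is not nullable (ε ∉ FIRST(E)), so stop here.
FIRST(E a E) = { ';', 'f' }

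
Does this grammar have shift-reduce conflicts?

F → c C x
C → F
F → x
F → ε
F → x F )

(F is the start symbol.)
Yes — I0: [F → .] vs [F → . c C x]; I2: [F → .] vs [F → . c C x]; I3: [F → .] vs [F → . c C x]

Augment with F' → F and build the canonical LR(0) collection (I0 = CLOSURE({[F' → . F]}), then GOTO on every symbol after a dot until no new states appear). It has 9 states:
  I0: { [F → . c C x], [F → . x F )], [F → . x], [F → .], [F' → . F] }  — shift, reduce
  I1: { [F' → F .] }  — accept
  I2: { [C → . F], [F → . c C x], [F → . x F )], [F → . x], [F → .], [F → c . C x] }  — shift, reduce
  I3: { [F → . c C x], [F → . x F )], [F → . x], [F → .], [F → x . F )], [F → x .] }  — shift, 2 reduces
  I4: { [F → x F . )] }  — shift
  I5: { [F → x F ) .] }  — reduce
  I6: { [F → c C . x] }  — shift
  I7: { [C → F .] }  — reduce
  I8: { [F → c C x .] }  — reduce

I0 contains reduce item [F → .] and shift items [F → . c C x], [F → . x], [F → . x F )] — shift-reduce conflict.
I2 contains reduce item [F → .] and shift items [F → . c C x], [F → . x], [F → . x F )] — shift-reduce conflict.
I3 contains reduce items [F → .], [F → x .] and shift items [F → . c C x], [F → . x], [F → . x F )] — shift-reduce conflict.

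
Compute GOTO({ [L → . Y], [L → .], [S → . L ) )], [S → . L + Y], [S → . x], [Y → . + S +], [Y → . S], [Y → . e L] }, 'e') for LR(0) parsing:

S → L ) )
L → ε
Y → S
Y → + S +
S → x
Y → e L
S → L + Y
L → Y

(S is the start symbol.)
{ [L → . Y], [L → .], [S → . L ) )], [S → . L + Y], [S → . x], [Y → . + S +], [Y → . S], [Y → . e L], [Y → e . L] }

GOTO(I, 'e') = CLOSURE({ [A → αX.β] : [A → α.Xβ] ∈ I, X = 'e' })

Items with dot before 'e', with the dot advanced:
  [Y → . e L] → [Y → e . L]
Closure of the advanced items:
  [Y → e . L] has the dot before L: add [L → .], [L → . Y]
  [L → . Y] has the dot before Y: add [Y → . S], [Y → . + S +], [Y → . e L]
  [Y → . S] has the dot before S: add [S → . L ) )], [S → . x], [S → . L + Y]

GOTO = { [L → . Y], [L → .], [S → . L ) )], [S → . L + Y], [S → . x], [Y → . + S +], [Y → . S], [Y → . e L], [Y → e . L] }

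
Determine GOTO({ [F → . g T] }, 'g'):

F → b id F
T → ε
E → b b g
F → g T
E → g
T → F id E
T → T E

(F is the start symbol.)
{ [F → . b id F], [F → . g T], [F → g . T], [T → . F id E], [T → . T E], [T → .] }

GOTO(I, 'g') = CLOSURE({ [A → αX.β] : [A → α.Xβ] ∈ I, X = 'g' })

Items with dot before 'g', with the dot advanced:
  [F → . g T] → [F → g . T]
Closure of the advanced items:
  [F → g . T] has the dot before T: add [T → .], [T → . F id E], [T → . T E]
  [T → . F id E] has the dot before F: add [F → . b id F], [F → . g T]

GOTO = { [F → . b id F], [F → . g T], [F → g . T], [T → . F id E], [T → . T E], [T → .] }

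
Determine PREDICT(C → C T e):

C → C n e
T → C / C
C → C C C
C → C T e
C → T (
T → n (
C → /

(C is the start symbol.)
{ '/', 'n' }

PREDICT(C → C T e) = (FIRST(RHS) \ {ε}) ∪ (FOLLOW(C) if ε ∈ FIRST(RHS), i.e. RHS ⇒* ε)
FIRST(C) = { '/', 'n' }
FIRST(C T e) = { '/', 'n' }
ε ∉ FIRST(C T e), so FOLLOW(C) is not added.
PREDICT(C → C T e) = { '/', 'n' }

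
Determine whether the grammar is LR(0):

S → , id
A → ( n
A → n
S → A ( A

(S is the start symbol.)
Yes, the grammar is LR(0)

A grammar is LR(0) if no state in the canonical LR(0) collection has:
  - both a shift item (dot before a terminal) and a complete item (shift-reduce conflict), or
  - two or more complete items (reduce-reduce conflict; the accept item [S' → S .] counts as a complete item here).

Augment with S' → S and build the canonical LR(0) collection (I0 = CLOSURE({[S' → . S]}), then GOTO on every symbol after a dot until no new states appear). It has 10 states:
  I0: { [A → . ( n], [A → . n], [S → . , id], [S → . A ( A], [S' → . S] }  — shift
  I1: { [A → ( . n] }  — shift
  I2: { [S → , . id] }  — shift
  I3: { [S → A . ( A] }  — shift
  I4: { [S' → S .] }  — accept
  I5: { [A → n .] }  — reduce
  I6: { [A → . ( n], [A → . n], [S → A ( . A] }  — shift
  I7: { [S → A ( A .] }  — reduce
  I8: { [S → , id .] }  — reduce
  I9: { [A → ( n .] }  — reduce

Every state is either a pure shift/goto state or contains exactly one complete item and nothing to shift — no conflicts. The grammar is LR(0).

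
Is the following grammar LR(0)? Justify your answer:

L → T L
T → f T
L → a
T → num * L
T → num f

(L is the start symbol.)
Augment with L' → L and build the canonical LR(0) collection (I0 = CLOSURE({[L' → . L]}), then GOTO on every symbol after a dot until no new states appear). It has 11 states:
  I0: { [L → . T L], [L → . a], [L' → . L], [T → . f T], [T → . num * L], [T → . num f] }  — shift
  I1: { [L' → L .] }  — accept
  I2: { [L → . T L], [L → . a], [L → T . L], [T → . f T], [T → . num * L], [T → . num f] }  — shift
  I3: { [L → a .] }  — reduce
  I4: { [T → . f T], [T → . num * L], [T → . num f], [T → f . T] }  — shift
  I5: { [T → num . * L], [T → num . f] }  — shift
  I6: { [L → . T L], [L → . a], [T → . f T], [T → . num * L], [T → . num f], [T → num * . L] }  — shift
  I7: { [T → num f .] }  — reduce
  I8: { [T → num * L .] }  — reduce
  I9: { [T → f T .] }  — reduce
  I10: { [L → T L .] }  — reduce

Every state is either a pure shift/goto state or contains exactly one complete item and nothing to shift — no conflicts. The grammar is LR(0).

Answer: Yes, the grammar is LR(0)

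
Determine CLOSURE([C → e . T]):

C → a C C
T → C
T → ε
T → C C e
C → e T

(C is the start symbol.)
{ [C → . a C C], [C → . e T], [C → e . T], [T → . C C e], [T → . C], [T → .] }

To compute CLOSURE, for each item [A → α.Bβ] where B is a non-terminal, add [B → .γ] for all productions B → γ; repeat for the newly added items until nothing changes.

Start with: [C → e . T]
  [C → e . T] has the dot before T: add [T → . C], [T → .], [T → . C C e]
  [T → . C] has the dot before C: add [C → . a C C], [C → . e T]
No further items can be added.

CLOSURE = { [C → . a C C], [C → . e T], [C → e . T], [T → . C C e], [T → . C], [T → .] }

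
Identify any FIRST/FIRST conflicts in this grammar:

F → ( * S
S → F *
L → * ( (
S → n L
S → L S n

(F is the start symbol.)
A FIRST/FIRST conflict occurs when two productions N → α and N → β for the same non-terminal have FIRST(α) ∩ FIRST(β) ≠ ∅ (with ε ∈ FIRST of a nullable right-hand side, so two nullable alternatives also conflict).

FIRST sets of the non-terminals at (or reachable through a nullable prefix from) the front of some alternative:
  FIRST(F) = { '(' }
  FIRST(L) = { '*' }

Productions for S:
  S → F *: FIRST = { '(' }
  S → n L: FIRST = { 'n' }
  S → L S n: FIRST = { '*' }
F, L have only one production, so no FIRST/FIRST conflict is possible there.

All alternatives of each non-terminal have pairwise disjoint FIRST sets.

Answer: No FIRST/FIRST conflicts.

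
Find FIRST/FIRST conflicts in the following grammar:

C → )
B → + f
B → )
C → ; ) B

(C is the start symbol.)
No FIRST/FIRST conflicts.

Productions for C:
  C → ): FIRST = { ')' }
  C → ; ) B: FIRST = { ';' }
Productions for B:
  B → + f: FIRST = { '+' }
  B → ): FIRST = { ')' }

All alternatives of each non-terminal have pairwise disjoint FIRST sets.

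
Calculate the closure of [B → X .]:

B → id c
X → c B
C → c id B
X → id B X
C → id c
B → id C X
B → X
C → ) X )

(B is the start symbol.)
Start with: [B → X .]
The dot is at the end, so nothing is added.

CLOSURE = { [B → X .] }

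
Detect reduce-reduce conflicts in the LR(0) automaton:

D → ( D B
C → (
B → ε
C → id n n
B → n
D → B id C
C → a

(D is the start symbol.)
No reduce-reduce conflicts

Augment with D' → D and build the canonical LR(0) collection (I0 = CLOSURE({[D' → . D]}), then GOTO on every symbol after a dot until no new states appear). It has 14 states:
  I0: { [B → . n], [B → .], [D → . ( D B], [D → . B id C], [D' → . D] }  — shift, reduce
  I1: { [B → . n], [B → .], [D → ( . D B], [D → . ( D B], [D → . B id C] }  — shift, reduce
  I2: { [D → B . id C] }  — shift
  I3: { [D' → D .] }  — accept
  I4: { [B → n .] }  — reduce
  I5: { [C → . (], [C → . a], [C → . id n n], [D → B id . C] }  — shift
  I6: { [C → ( .] }  — reduce
  I7: { [D → B id C .] }  — reduce
  I8: { [C → a .] }  — reduce
  I9: { [C → id . n n] }  — shift
  I10: { [C → id n . n] }  — shift
  I11: { [C → id n n .] }  — reduce
  I12: { [B → . n], [B → .], [D → ( D . B] }  — shift, reduce
  I13: { [D → ( D B .] }  — reduce

No state contains more than one complete item.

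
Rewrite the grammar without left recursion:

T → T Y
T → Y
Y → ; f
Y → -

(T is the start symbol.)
T → Y T'
T' → Y T'
T' → ε
Y → ; f
Y → -

T is directly left-recursive. The standard transformation for
  A → A α₁ | ... | A α_m | β₁ | ... | β_n
is
  A  → β₁ A' | ... | β_n A'
  A' → α₁ A' | ... | α_m A' | ε

T → Y becomes T → Y T'
T → T Y becomes T' → Y T'
Add T' → ε

Productions for other non-terminals are unchanged:
  Y → ; f
  Y → -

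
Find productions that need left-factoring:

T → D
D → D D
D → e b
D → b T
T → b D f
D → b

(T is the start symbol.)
Left-factoring is needed when two productions for the same non-terminal
share a common prefix on the right-hand side.

Productions for T:
  T → D
  T → b D f
Productions for D:
  D → D D
  D → e b
  D → b T
  D → b

Found common prefix 'b' in productions for D

Answer: Yes, D has productions with common prefix 'b'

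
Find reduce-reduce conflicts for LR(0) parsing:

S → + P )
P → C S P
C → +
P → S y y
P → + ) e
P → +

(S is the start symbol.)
Augment with S' → S and build the canonical LR(0) collection (I0 = CLOSURE({[S' → . S]}), then GOTO on every symbol after a dot until no new states appear). It has 14 states:
  I0: { [S → . + P )], [S' → . S] }  — shift
  I1: { [C → . +], [P → . + ) e], [P → . +], [P → . C S P], [P → . S y y], [S → + . P )], [S → . + P )] }  — shift
  I2: { [S' → S .] }  — accept
  I3: { [C → + .], [C → . +], [P → + . ) e], [P → + .], [P → . + ) e], [P → . +], [P → . C S P], [P → . S y y], [S → + . P )], [S → . + P )] }  — shift, 2 reduces
  I4: { [P → C . S P], [S → . + P )] }  — shift
  I5: { [S → + P . )] }  — shift
  I6: { [P → S . y y] }  — shift
  I7: { [P → S y . y] }  — shift
  I8: { [P → S y y .] }  — reduce
  I9: { [S → + P ) .] }  — reduce
  I10: { [C → . +], [P → . + ) e], [P → . +], [P → . C S P], [P → . S y y], [P → C S . P], [S → . + P )] }  — shift
  I11: { [P → C S P .] }  — reduce
  I12: { [P → + ) . e] }  — shift
  I13: { [P → + ) e .] }  — reduce

I3 contains complete items [C → + .], [P → + .] — reduce-reduce conflict.

Answer: Yes — I3: [C → + .] vs [P → + .]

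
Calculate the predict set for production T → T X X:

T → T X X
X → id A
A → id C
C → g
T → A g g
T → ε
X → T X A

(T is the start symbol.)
{ 'id' }

PREDICT(T → T X X) = (FIRST(RHS) \ {ε}) ∪ (FOLLOW(T) if ε ∈ FIRST(RHS), i.e. RHS ⇒* ε)
FIRST(T) = { 'id', ε }
FIRST(X) = { 'id' }
FIRST(T X X) = { 'id' }
ε ∉ FIRST(T X X), so FOLLOW(T) is not added.
PREDICT(T → T X X) = { 'id' }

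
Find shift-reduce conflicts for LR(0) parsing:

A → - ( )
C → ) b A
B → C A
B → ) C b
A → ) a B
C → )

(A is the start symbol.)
Yes — I7: [C → ) .] vs [C → . )]; I11: [C → ) .] vs [C → ) . b A]

A shift-reduce conflict occurs when an LR(0) state has both:
  - a complete (reduce) item [A → α .] (dot at the end), and
  - a shift item [B → β . c γ] (dot before a terminal).

Augment with A' → A and build the canonical LR(0) collection (I0 = CLOSURE({[A' → . A]}), then GOTO on every symbol after a dot until no new states appear). It has 16 states:
  I0: { [A → . ) a B], [A → . - ( )], [A' → . A] }  — shift
  I1: { [A → ) . a B] }  — shift
  I2: { [A → - . ( )] }  — shift
  I3: { [A' → A .] }  — accept
  I4: { [A → - ( . )] }  — shift
  I5: { [A → - ( ) .] }  — reduce
  I6: { [A → ) a . B], [B → . ) C b], [B → . C A], [C → . ) b A], [C → . )] }  — shift
  I7: { [B → ) . C b], [C → ) . b A], [C → ) .], [C → . ) b A], [C → . )] }  — shift, reduce
  I8: { [A → ) a B .] }  — reduce
  I9: { [A → . ) a B], [A → . - ( )], [B → C . A] }  — shift
  I10: { [B → C A .] }  — reduce
  I11: { [C → ) . b A], [C → ) .] }  — shift, reduce
  I12: { [B → ) C . b] }  — shift
  I13: { [A → . ) a B], [A → . - ( )], [C → ) b . A] }  — shift
  I14: { [C → ) b A .] }  — reduce
  I15: { [B → ) C b .] }  — reduce

I7 contains reduce item [C → ) .] and shift items [C → . )], [C → . ) b A], [C → ) . b A] — shift-reduce conflict.
I11 contains reduce item [C → ) .] and shift item [C → ) . b A] — shift-reduce conflict.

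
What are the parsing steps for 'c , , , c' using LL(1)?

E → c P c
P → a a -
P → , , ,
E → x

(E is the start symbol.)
LL(1) parsing maintains a stack (initially the start symbol over $) and the input. At each step: if the stack top is a terminal, match it against the current input token; if it is a non-terminal N, replace it with the RHS of M[N, lookahead] (the unique production whose predict set contains the lookahead).

Stack is shown with the top on the left.

Stack      Input        Action
------------------------------
E $        c , , , c $  output E → c P c
c P c $    c , , , c $  match 'c'
P c $      , , , c $    output P → , , ,
, , , c $  , , , c $    match ','
, , c $    , , c $      match ','
, c $      , c $        match ','
c $        c $          match 'c'
$          $            accept

The string is accepted.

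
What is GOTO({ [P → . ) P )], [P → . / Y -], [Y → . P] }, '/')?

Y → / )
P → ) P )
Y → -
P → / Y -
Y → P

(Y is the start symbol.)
{ [P → . ) P )], [P → . / Y -], [P → / . Y -], [Y → . -], [Y → . / )], [Y → . P] }

GOTO(I, '/') = CLOSURE({ [A → αX.β] : [A → α.Xβ] ∈ I, X = '/' })

Items with dot before '/', with the dot advanced:
  [P → . / Y -] → [P → / . Y -]
Closure of the advanced items:
  [P → / . Y -] has the dot before Y: add [Y → . / )], [Y → . -], [Y → . P]
  [Y → . P] has the dot before P: add [P → . ) P )], [P → . / Y -]

GOTO = { [P → . ) P )], [P → . / Y -], [P → / . Y -], [Y → . -], [Y → . / )], [Y → . P] }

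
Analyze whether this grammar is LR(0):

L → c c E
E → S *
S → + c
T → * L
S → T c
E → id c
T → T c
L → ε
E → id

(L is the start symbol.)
A grammar is LR(0) if no state in the canonical LR(0) collection has:
  - both a shift item (dot before a terminal) and a complete item (shift-reduce conflict), or
  - two or more complete items (reduce-reduce conflict; the accept item [L' → L .] counts as a complete item here).

Augment with L' → L and build the canonical LR(0) collection (I0 = CLOSURE({[L' → . L]}), then GOTO on every symbol after a dot until no new states appear). It has 15 states:
  I0: { [L → . c c E], [L → .], [L' → . L] }  — shift, reduce
  I1: { [L' → L .] }  — accept
  I2: { [L → c . c E] }  — shift
  I3: { [E → . S *], [E → . id c], [E → . id], [L → c c . E], [S → . + c], [S → . T c], [T → . * L], [T → . T c] }  — shift
  I4: { [L → . c c E], [L → .], [T → * . L] }  — shift, reduce
  I5: { [S → + . c] }  — shift
  I6: { [L → c c E .] }  — reduce
  I7: { [E → S . *] }  — shift
  I8: { [S → T . c], [T → T . c] }  — shift
  I9: { [E → id . c], [E → id .] }  — shift, reduce
  I10: { [E → id c .] }  — reduce
  I11: { [S → T c .], [T → T c .] }  — 2 reduces
  I12: { [E → S * .] }  — reduce
  I13: { [S → + c .] }  — reduce
  I14: { [T → * L .] }  — reduce

Conflict in state I0:
  Shift-reduce conflict between [L → .] and [L → . c c E]
So the grammar is NOT LR(0).

Answer: No. Shift-reduce conflict between [L → .] and [L → . c c E]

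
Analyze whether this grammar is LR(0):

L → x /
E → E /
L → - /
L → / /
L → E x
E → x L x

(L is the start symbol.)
A grammar is LR(0) if no state in the canonical LR(0) collection has:
  - both a shift item (dot before a terminal) and a complete item (shift-reduce conflict), or
  - two or more complete items (reduce-reduce conflict; the accept item [L' → L .] counts as a complete item here).

Augment with L' → L and build the canonical LR(0) collection (I0 = CLOSURE({[L' → . L]}), then GOTO on every symbol after a dot until no new states appear). It has 13 states:
  I0: { [E → . E /], [E → . x L x], [L → . - /], [L → . / /], [L → . E x], [L → . x /], [L' → . L] }  — shift
  I1: { [L → - . /] }  — shift
  I2: { [L → / . /] }  — shift
  I3: { [E → E . /], [L → E . x] }  — shift
  I4: { [L' → L .] }  — accept
  I5: { [E → . E /], [E → . x L x], [E → x . L x], [L → . - /], [L → . / /], [L → . E x], [L → . x /], [L → x . /] }  — shift
  I6: { [L → / . /], [L → x / .] }  — shift, reduce
  I7: { [E → x L . x] }  — shift
  I8: { [E → x L x .] }  — reduce
  I9: { [L → / / .] }  — reduce
  I10: { [E → E / .] }  — reduce
  I11: { [L → E x .] }  — reduce
  I12: { [L → - / .] }  — reduce

Conflict in state I6:
  Shift-reduce conflict between [L → x / .] and [L → / . /]
So the grammar is NOT LR(0).

Answer: No. Shift-reduce conflict between [L → x / .] and [L → / . /]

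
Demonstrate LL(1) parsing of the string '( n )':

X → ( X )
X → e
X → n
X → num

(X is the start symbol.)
LL(1) parsing maintains a stack (initially the start symbol over $) and the input. At each step: if the stack top is a terminal, match it against the current input token; if it is a non-terminal N, replace it with the RHS of M[N, lookahead] (the unique production whose predict set contains the lookahead).

Stack is shown with the top on the left.

Stack    Input    Action
------------------------
X $      ( n ) $  output X → ( X )
( X ) $  ( n ) $  match '('
X ) $    n ) $    output X → n
n ) $    n ) $    match 'n'
) $      ) $      match ')'
$        $        accept

The string is accepted.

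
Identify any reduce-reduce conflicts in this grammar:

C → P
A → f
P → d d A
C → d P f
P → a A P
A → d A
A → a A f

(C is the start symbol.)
A reduce-reduce conflict occurs when an LR(0) state has two complete items [A → α .] and [B → β .] — both call for a reduction, and with no lookahead the parser cannot choose between them.

Augment with C' → C and build the canonical LR(0) collection (I0 = CLOSURE({[C' → . C]}), then GOTO on every symbol after a dot until no new states appear). It has 21 states:
  I0: { [C → . P], [C → . d P f], [C' → . C], [P → . a A P], [P → . d d A] }  — shift
  I1: { [C' → C .] }  — accept
  I2: { [C → P .] }  — reduce
  I3: { [A → . a A f], [A → . d A], [A → . f], [P → a . A P] }  — shift
  I4: { [C → d . P f], [P → . a A P], [P → . d d A], [P → d . d A] }  — shift
  I5: { [C → d P . f] }  — shift
  I6: { [A → . a A f], [A → . d A], [A → . f], [P → d . d A], [P → d d . A] }  — shift
  I7: { [P → d d A .] }  — reduce
  I8: { [A → . a A f], [A → . d A], [A → . f], [A → a . A f] }  — shift
  I9: { [A → . a A f], [A → . d A], [A → . f], [A → d . A], [P → d d . A] }  — shift
  I10: { [A → f .] }  — reduce
  I11: { [A → d A .], [P → d d A .] }  — 2 reduces
  I12: { [A → . a A f], [A → . d A], [A → . f], [A → d . A] }  — shift
  I13: { [A → d A .] }  — reduce
  I14: { [A → a A . f] }  — shift
  I15: { [A → a A f .] }  — reduce
  I16: { [C → d P f .] }  — reduce
  I17: { [P → . a A P], [P → . d d A], [P → a A . P] }  — shift
  I18: { [P → a A P .] }  — reduce
  I19: { [P → d . d A] }  — shift
  I20: { [A → . a A f], [A → . d A], [A → . f], [P → d d . A] }  — shift

I11 contains complete items [A → d A .], [P → d d A .] — reduce-reduce conflict.

Answer: Yes — I11: [A → d A .] vs [P → d d A .]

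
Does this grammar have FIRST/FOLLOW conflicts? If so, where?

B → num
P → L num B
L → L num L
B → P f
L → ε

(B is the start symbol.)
A FIRST/FOLLOW conflict occurs when a non-terminal N has a nullable alternative N → β (β ⇒* ε) and another alternative N → α with FIRST(α) ∩ FOLLOW(N) ≠ ∅: on such a lookahead the parser cannot decide between expanding α and letting N vanish via β.

Nullable non-terminals: L.
FIRST sets used below: FIRST(L) = { 'num', ε }

L: nullable alternative(s) L → ε; FOLLOW(L) = { 'num' }
  L → L num L: FIRST \ {ε} = { 'num' } — overlaps FOLLOW(L) on { 'num' }: CONFLICT
  L → ε: FIRST \ {ε} = { } — this is the only nullable alternative, skip

B, P have no nullable alternative, so no FIRST/FOLLOW check is needed there.

So the grammar has 1 FIRST/FOLLOW conflict (marked CONFLICT above).

Answer: Yes. L → L num L with FOLLOW(L) on { 'num' }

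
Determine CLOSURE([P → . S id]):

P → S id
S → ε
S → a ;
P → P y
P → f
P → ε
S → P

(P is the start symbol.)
{ [P → . P y], [P → . S id], [P → . f], [P → .], [S → . P], [S → . a ;], [S → .] }

To compute CLOSURE, for each item [A → α.Bβ] where B is a non-terminal, add [B → .γ] for all productions B → γ; repeat for the newly added items until nothing changes.

Start with: [P → . S id]
  [P → . S id] has the dot before S: add [S → .], [S → . a ;], [S → . P]
  [S → . P] has the dot before P: add [P → . P y], [P → . f], [P → .]
No further items can be added.

CLOSURE = { [P → . P y], [P → . S id], [P → . f], [P → .], [S → . P], [S → . a ;], [S → .] }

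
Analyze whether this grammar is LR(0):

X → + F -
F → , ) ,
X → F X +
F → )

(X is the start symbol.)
Yes, the grammar is LR(0)

A grammar is LR(0) if no state in the canonical LR(0) collection has:
  - both a shift item (dot before a terminal) and a complete item (shift-reduce conflict), or
  - two or more complete items (reduce-reduce conflict; the accept item [X' → X .] counts as a complete item here).

Augment with X' → X and build the canonical LR(0) collection (I0 = CLOSURE({[X' → . X]}), then GOTO on every symbol after a dot until no new states appear). It has 12 states:
  I0: { [F → . )], [F → . , ) ,], [X → . + F -], [X → . F X +], [X' → . X] }  — shift
  I1: { [F → ) .] }  — reduce
  I2: { [F → . )], [F → . , ) ,], [X → + . F -] }  — shift
  I3: { [F → , . ) ,] }  — shift
  I4: { [F → . )], [F → . , ) ,], [X → . + F -], [X → . F X +], [X → F . X +] }  — shift
  I5: { [X' → X .] }  — accept
  I6: { [X → F X . +] }  — shift
  I7: { [X → F X + .] }  — reduce
  I8: { [F → , ) . ,] }  — shift
  I9: { [F → , ) , .] }  — reduce
  I10: { [X → + F . -] }  — shift
  I11: { [X → + F - .] }  — reduce

Every state is either a pure shift/goto state or contains exactly one complete item and nothing to shift — no conflicts. The grammar is LR(0).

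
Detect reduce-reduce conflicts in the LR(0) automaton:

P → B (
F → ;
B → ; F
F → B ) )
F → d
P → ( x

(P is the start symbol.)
Augment with P' → P and build the canonical LR(0) collection (I0 = CLOSURE({[P' → . P]}), then GOTO on every symbol after a dot until no new states appear). It has 13 states:
  I0: { [B → . ; F], [P → . ( x], [P → . B (], [P' → . P] }  — shift
  I1: { [P → ( . x] }  — shift
  I2: { [B → . ; F], [B → ; . F], [F → . ;], [F → . B ) )], [F → . d] }  — shift
  I3: { [P → B . (] }  — shift
  I4: { [P' → P .] }  — accept
  I5: { [P → B ( .] }  — reduce
  I6: { [B → . ; F], [B → ; . F], [F → . ;], [F → . B ) )], [F → . d], [F → ; .] }  — shift, reduce
  I7: { [F → B . ) )] }  — shift
  I8: { [B → ; F .] }  — reduce
  I9: { [F → d .] }  — reduce
  I10: { [F → B ) . )] }  — shift
  I11: { [F → B ) ) .] }  — reduce
  I12: { [P → ( x .] }  — reduce

No state contains more than one complete item.

Answer: No reduce-reduce conflicts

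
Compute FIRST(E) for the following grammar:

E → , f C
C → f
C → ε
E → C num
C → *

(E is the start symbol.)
{ '*', ',', 'f', 'num' }

To compute FIRST(E), examine every production with E on the left-hand side, reading each right-hand side left to right until a non-nullable symbol is reached.

FIRST sets of the other non-terminals involved (by the same procedure, iterated to a fixed point):
  FIRST(C) = { '*', 'f', ε }

From E → , f C:
  - ',' is a terminal: add ',' and stop
From E → C num:
  - C is a non-terminal: add FIRST(C) \ {ε} = { '*', 'f' }
    C is nullable, so continue to the next symbol
  - num is a terminal: add 'num' and stop

Collecting: FIRST(E) = { '*', ',', 'f', 'num' }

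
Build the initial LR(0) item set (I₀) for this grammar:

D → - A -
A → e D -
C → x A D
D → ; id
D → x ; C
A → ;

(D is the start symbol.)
{ [D → . - A -], [D → . ; id], [D → . x ; C], [D' → . D] }

First, augment the grammar with D' → D
I₀ = CLOSURE({ [D' → . D] }):
  [D' → . D] has the dot before D: add [D → . - A -], [D → . ; id], [D → . x ; C]
No further items can be added.

I₀ = { [D → . - A -], [D → . ; id], [D → . x ; C], [D' → . D] }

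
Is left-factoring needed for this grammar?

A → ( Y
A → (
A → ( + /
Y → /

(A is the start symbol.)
Left-factoring is needed when two productions for the same non-terminal
share a common prefix on the right-hand side.

Productions for A:
  A → ( Y
  A → (
  A → ( + /

Found common prefix '(' in productions for A

Answer: Yes, A has productions with common prefix '('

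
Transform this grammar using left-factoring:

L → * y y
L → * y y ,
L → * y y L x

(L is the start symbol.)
Left-factoring transforms A → αβ₁ | αβ₂ into A → αA' and A' → β₁ | β₂
(α is the longest common prefix among the alternatives). Repeat until
no nonterminal has two alternatives with a common prefix.

Round 1: L has alternatives sharing prefix '* y y'. Introduce L': L → * y y L'
  Add: L' → ε
  Add: L' → ,
  Add: L' → L x

No remaining common prefixes — done.

Resulting grammar:
L → * y y L'
L' → ε
L' → ,
L' → L x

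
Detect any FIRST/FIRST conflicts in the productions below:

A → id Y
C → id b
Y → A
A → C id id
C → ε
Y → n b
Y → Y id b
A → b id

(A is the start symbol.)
A FIRST/FIRST conflict occurs when two productions N → α and N → β for the same non-terminal have FIRST(α) ∩ FIRST(β) ≠ ∅ (with ε ∈ FIRST of a nullable right-hand side, so two nullable alternatives also conflict).

FIRST sets of the non-terminals at (or reachable through a nullable prefix from) the front of some alternative:
  FIRST(C) = { 'id', ε }
  FIRST(A) = { 'b', 'id' }
  FIRST(Y) = { 'b', 'id', 'n' }

Productions for A:
  A → id Y: FIRST = { 'id' }
  A → C id id: FIRST = { 'id' }
  A → b id: FIRST = { 'b' }
Productions for C:
  C → id b: FIRST = { 'id' }
  C → ε: FIRST = { ε }
Productions for Y:
  Y → A: FIRST = { 'b', 'id' }
  Y → n b: FIRST = { 'n' }
  Y → Y id b: FIRST = { 'b', 'id', 'n' }

Conflict for A: A → id Y and A → C id id
  Overlap: { 'id' }
Conflict for Y: Y → A and Y → Y id b
  Overlap: { 'b', 'id' }
Conflict for Y: Y → n b and Y → Y id b
  Overlap: { 'n' }

Answer: Yes. A → id Y / A → C id id on { 'id' }; Y → A / Y → Y id b on { 'b', 'id' }; Y → n b / Y → Y id b on { 'n' }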